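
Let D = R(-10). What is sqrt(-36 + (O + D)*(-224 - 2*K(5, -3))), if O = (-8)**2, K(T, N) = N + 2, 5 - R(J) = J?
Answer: I*sqrt(17574) ≈ 132.57*I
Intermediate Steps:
R(J) = 5 - J
K(T, N) = 2 + N
O = 64
D = 15 (D = 5 - 1*(-10) = 5 + 10 = 15)
sqrt(-36 + (O + D)*(-224 - 2*K(5, -3))) = sqrt(-36 + (64 + 15)*(-224 - 2*(2 - 3))) = sqrt(-36 + 79*(-224 - 2*(-1))) = sqrt(-36 + 79*(-224 + 2)) = sqrt(-36 + 79*(-222)) = sqrt(-36 - 17538) = sqrt(-17574) = I*sqrt(17574)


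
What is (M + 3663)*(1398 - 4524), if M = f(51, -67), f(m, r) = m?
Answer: -11609964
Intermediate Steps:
M = 51
(M + 3663)*(1398 - 4524) = (51 + 3663)*(1398 - 4524) = 3714*(-3126) = -11609964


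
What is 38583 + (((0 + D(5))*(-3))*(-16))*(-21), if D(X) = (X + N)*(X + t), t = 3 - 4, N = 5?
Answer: -1737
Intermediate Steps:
t = -1
D(X) = (-1 + X)*(5 + X) (D(X) = (X + 5)*(X - 1) = (5 + X)*(-1 + X) = (-1 + X)*(5 + X))
38583 + (((0 + D(5))*(-3))*(-16))*(-21) = 38583 + (((0 + (-5 + 5² + 4*5))*(-3))*(-16))*(-21) = 38583 + (((0 + (-5 + 25 + 20))*(-3))*(-16))*(-21) = 38583 + (((0 + 40)*(-3))*(-16))*(-21) = 38583 + ((40*(-3))*(-16))*(-21) = 38583 - 120*(-16)*(-21) = 38583 + 1920*(-21) = 38583 - 40320 = -1737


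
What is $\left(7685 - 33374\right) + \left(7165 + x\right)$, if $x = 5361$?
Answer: $-13163$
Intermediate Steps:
$\left(7685 - 33374\right) + \left(7165 + x\right) = \left(7685 - 33374\right) + \left(7165 + 5361\right) = -25689 + 12526 = -13163$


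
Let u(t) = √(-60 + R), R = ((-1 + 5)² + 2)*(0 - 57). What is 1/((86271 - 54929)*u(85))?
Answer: -I*√1086/34037412 ≈ -9.6818e-7*I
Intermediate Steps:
R = -1026 (R = (4² + 2)*(-57) = (16 + 2)*(-57) = 18*(-57) = -1026)
u(t) = I*√1086 (u(t) = √(-60 - 1026) = √(-1086) = I*√1086)
1/((86271 - 54929)*u(85)) = 1/((86271 - 54929)*((I*√1086))) = (-I*√1086/1086)/31342 = -I*√1086/34037412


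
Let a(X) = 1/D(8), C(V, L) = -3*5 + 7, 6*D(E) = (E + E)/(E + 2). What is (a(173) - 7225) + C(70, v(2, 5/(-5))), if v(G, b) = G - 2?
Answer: -28917/4 ≈ -7229.3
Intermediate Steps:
D(E) = E/(3*(2 + E)) (D(E) = ((E + E)/(E + 2))/6 = ((2*E)/(2 + E))/6 = (2*E/(2 + E))/6 = E/(3*(2 + E)))
v(G, b) = -2 + G
C(V, L) = -8 (C(V, L) = -15 + 7 = -8)
a(X) = 15/4 (a(X) = 1/((1/3)*8/(2 + 8)) = 1/((1/3)*8/10) = 1/((1/3)*8*(1/10)) = 1/(4/15) = 15/4)
(a(173) - 7225) + C(70, v(2, 5/(-5))) = (15/4 - 7225) - 8 = -28885/4 - 8 = -28917/4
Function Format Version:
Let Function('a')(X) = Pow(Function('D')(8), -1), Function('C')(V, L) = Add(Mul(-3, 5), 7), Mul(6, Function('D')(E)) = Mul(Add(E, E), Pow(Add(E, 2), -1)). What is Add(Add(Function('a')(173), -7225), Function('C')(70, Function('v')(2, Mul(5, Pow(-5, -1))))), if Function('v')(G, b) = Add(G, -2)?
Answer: Rational(-28917, 4) ≈ -7229.3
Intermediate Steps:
Function('D')(E) = Mul(Rational(1, 3), E, Pow(Add(2, E), -1)) (Function('D')(E) = Mul(Rational(1, 6), Mul(Add(E, E), Pow(Add(E, 2), -1))) = Mul(Rational(1, 6), Mul(Mul(2, E), Pow(Add(2, E), -1))) = Mul(Rational(1, 6), Mul(2, E, Pow(Add(2, E), -1))) = Mul(Rational(1, 3), E, Pow(Add(2, E), -1)))
Function('v')(G, b) = Add(-2, G)
Function('C')(V, L) = -8 (Function('C')(V, L) = Add(-15, 7) = -8)
Function('a')(X) = Rational(15, 4) (Function('a')(X) = Pow(Mul(Rational(1, 3), 8, Pow(Add(2, 8), -1)), -1) = Pow(Mul(Rational(1, 3), 8, Pow(10, -1)), -1) = Pow(Mul(Rational(1, 3), 8, Rational(1, 10)), -1) = Pow(Rational(4, 15), -1) = Rational(15, 4))
Add(Add(Function('a')(173), -7225), Function('C')(70, Function('v')(2, Mul(5, Pow(-5, -1))))) = Add(Add(Rational(15, 4), -7225), -8) = Add(Rational(-28885, 4), -8) = Rational(-28917, 4)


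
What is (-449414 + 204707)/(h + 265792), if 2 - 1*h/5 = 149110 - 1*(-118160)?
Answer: 244707/1070548 ≈ 0.22858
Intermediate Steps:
h = -1336340 (h = 10 - 5*(149110 - 1*(-118160)) = 10 - 5*(149110 + 118160) = 10 - 5*267270 = 10 - 1336350 = -1336340)
(-449414 + 204707)/(h + 265792) = (-449414 + 204707)/(-1336340 + 265792) = -244707/(-1070548) = -244707*(-1/1070548) = 244707/1070548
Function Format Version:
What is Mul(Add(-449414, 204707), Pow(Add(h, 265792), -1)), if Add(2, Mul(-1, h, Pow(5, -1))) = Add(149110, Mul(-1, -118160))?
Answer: Rational(244707, 1070548) ≈ 0.22858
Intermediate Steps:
h = -1336340 (h = Add(10, Mul(-5, Add(149110, Mul(-1, -118160)))) = Add(10, Mul(-5, Add(149110, 118160))) = Add(10, Mul(-5, 267270)) = Add(10, -1336350) = -1336340)
Mul(Add(-449414, 204707), Pow(Add(h, 265792), -1)) = Mul(Add(-449414, 204707), Pow(Add(-1336340, 265792), -1)) = Mul(-244707, Pow(-1070548, -1)) = Mul(-244707, Rational(-1, 1070548)) = Rational(244707, 1070548)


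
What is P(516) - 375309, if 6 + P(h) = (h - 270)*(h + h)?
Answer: -121443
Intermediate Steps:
P(h) = -6 + 2*h*(-270 + h) (P(h) = -6 + (h - 270)*(h + h) = -6 + (-270 + h)*(2*h) = -6 + 2*h*(-270 + h))
P(516) - 375309 = (-6 - 540*516 + 2*516²) - 375309 = (-6 - 278640 + 2*266256) - 375309 = (-6 - 278640 + 532512) - 375309 = 253866 - 375309 = -121443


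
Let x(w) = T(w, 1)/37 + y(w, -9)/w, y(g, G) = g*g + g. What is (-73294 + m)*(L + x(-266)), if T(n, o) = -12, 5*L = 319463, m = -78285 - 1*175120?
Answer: -3845588957154/185 ≈ -2.0787e+10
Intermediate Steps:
m = -253405 (m = -78285 - 175120 = -253405)
L = 319463/5 (L = (⅕)*319463 = 319463/5 ≈ 63893.)
y(g, G) = g + g² (y(g, G) = g² + g = g + g²)
x(w) = 25/37 + w (x(w) = -12/37 + (w*(1 + w))/w = -12*1/37 + (1 + w) = -12/37 + (1 + w) = 25/37 + w)
(-73294 + m)*(L + x(-266)) = (-73294 - 253405)*(319463/5 + (25/37 - 266)) = -326699*(319463/5 - 9817/37) = -326699*11771046/185 = -3845588957154/185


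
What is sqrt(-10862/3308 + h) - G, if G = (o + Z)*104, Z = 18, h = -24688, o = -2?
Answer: -1664 + I*sqrt(67548339482)/1654 ≈ -1664.0 + 157.13*I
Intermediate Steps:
G = 1664 (G = (-2 + 18)*104 = 16*104 = 1664)
sqrt(-10862/3308 + h) - G = sqrt(-10862/3308 - 24688) - 1*1664 = sqrt(-10862*1/3308 - 24688) - 1664 = sqrt(-5431/1654 - 24688) - 1664 = sqrt(-40839383/1654) - 1664 = I*sqrt(67548339482)/1654 - 1664 = -1664 + I*sqrt(67548339482)/1654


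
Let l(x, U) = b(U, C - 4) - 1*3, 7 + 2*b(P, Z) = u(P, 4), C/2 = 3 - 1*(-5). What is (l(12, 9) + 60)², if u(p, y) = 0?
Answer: 11449/4 ≈ 2862.3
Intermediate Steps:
C = 16 (C = 2*(3 - 1*(-5)) = 2*(3 + 5) = 2*8 = 16)
b(P, Z) = -7/2 (b(P, Z) = -7/2 + (½)*0 = -7/2 + 0 = -7/2)
l(x, U) = -13/2 (l(x, U) = -7/2 - 1*3 = -7/2 - 3 = -13/2)
(l(12, 9) + 60)² = (-13/2 + 60)² = (107/2)² = 11449/4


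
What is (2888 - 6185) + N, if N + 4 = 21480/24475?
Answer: -16154099/4895 ≈ -3300.1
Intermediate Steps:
N = -15284/4895 (N = -4 + 21480/24475 = -4 + 21480*(1/24475) = -4 + 4296/4895 = -15284/4895 ≈ -3.1224)
(2888 - 6185) + N = (2888 - 6185) - 15284/4895 = -3297 - 15284/4895 = -16154099/4895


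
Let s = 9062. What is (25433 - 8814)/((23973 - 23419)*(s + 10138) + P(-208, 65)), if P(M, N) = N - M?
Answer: 16619/10637073 ≈ 0.0015624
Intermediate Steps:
(25433 - 8814)/((23973 - 23419)*(s + 10138) + P(-208, 65)) = (25433 - 8814)/((23973 - 23419)*(9062 + 10138) + (65 - 1*(-208))) = 16619/(554*19200 + (65 + 208)) = 16619/(10636800 + 273) = 16619/10637073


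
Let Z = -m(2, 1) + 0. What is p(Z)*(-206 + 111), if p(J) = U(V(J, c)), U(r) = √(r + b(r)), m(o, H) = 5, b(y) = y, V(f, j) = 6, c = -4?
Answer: -190*√3 ≈ -329.09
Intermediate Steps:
Z = -5 (Z = -1*5 + 0 = -5 + 0 = -5)
U(r) = √2*√r (U(r) = √(r + r) = √(2*r) = √2*√r)
p(J) = 2*√3 (p(J) = √2*√6 = 2*√3)
p(Z)*(-206 + 111) = (2*√3)*(-206 + 111) = (2*√3)*(-95) = -190*√3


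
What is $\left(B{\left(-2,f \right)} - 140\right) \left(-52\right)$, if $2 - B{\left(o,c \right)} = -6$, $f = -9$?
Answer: $6864$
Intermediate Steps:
$B{\left(o,c \right)} = 8$ ($B{\left(o,c \right)} = 2 - -6 = 2 + 6 = 8$)
$\left(B{\left(-2,f \right)} - 140\right) \left(-52\right) = \left(8 - 140\right) \left(-52\right) = \left(-132\right) \left(-52\right) = 6864$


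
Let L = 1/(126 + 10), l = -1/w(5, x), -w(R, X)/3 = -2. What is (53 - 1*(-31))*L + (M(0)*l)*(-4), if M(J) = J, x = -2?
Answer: 21/34 ≈ 0.61765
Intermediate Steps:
w(R, X) = 6 (w(R, X) = -3*(-2) = 6)
l = -⅙ (l = -1/6 = -1*⅙ = -⅙ ≈ -0.16667)
L = 1/136 ≈ 0.0073529
(53 - 1*(-31))*L + (M(0)*l)*(-4) = (53 - 1*(-31))*(1/136) + (0*(-⅙))*(-4) = (53 + 31)*(1/136) + 0*(-4) = 84*(1/136) + 0 = 21/34 + 0 = 21/34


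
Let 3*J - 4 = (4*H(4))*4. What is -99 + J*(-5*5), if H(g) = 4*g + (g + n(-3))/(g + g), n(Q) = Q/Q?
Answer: -2349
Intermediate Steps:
n(Q) = 1
H(g) = 4*g + (1 + g)/(2*g) (H(g) = 4*g + (g + 1)/(g + g) = 4*g + (1 + g)/((2*g)) = 4*g + (1 + g)*(1/(2*g)) = 4*g + (1 + g)/(2*g))
J = 90 (J = 4/3 + ((4*((1/2)*(1 + 4*(1 + 8*4))/4))*4)/3 = 4/3 + ((4*((1/2)*(1/4)*(1 + 4*(1 + 32))))*4)/3 = 4/3 + ((4*((1/2)*(1/4)*(1 + 4*33)))*4)/3 = 4/3 + ((4*((1/2)*(1/4)*(1 + 132)))*4)/3 = 4/3 + ((4*((1/2)*(1/4)*133))*4)/3 = 4/3 + ((4*(133/8))*4)/3 = 4/3 + ((133/2)*4)/3 = 4/3 + (1/3)*266 = 4/3 + 266/3 = 90)
-99 + J*(-5*5) = -99 + 90*(-5*5) = -99 + 90*(-25) = -99 - 2250 = -2349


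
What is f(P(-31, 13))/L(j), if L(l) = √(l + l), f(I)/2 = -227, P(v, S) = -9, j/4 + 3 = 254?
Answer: -227*√502/502 ≈ -10.132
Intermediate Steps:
j = 1004 (j = -12 + 4*254 = -12 + 1016 = 1004)
f(I) = -454 (f(I) = 2*(-227) = -454)
L(l) = √2*√l (L(l) = √(2*l) = √2*√l)
f(P(-31, 13))/L(j) = -454*√502/1004 = -227*√502/502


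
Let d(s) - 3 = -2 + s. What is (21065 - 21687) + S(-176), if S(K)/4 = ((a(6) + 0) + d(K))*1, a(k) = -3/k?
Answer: -1324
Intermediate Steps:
d(s) = 1 + s (d(s) = 3 + (-2 + s) = 1 + s)
S(K) = 2 + 4*K (S(K) = 4*(((-3/6 + 0) + (1 + K))*1) = 4*(((-3*1/6 + 0) + (1 + K))*1) = 4*(((-1/2 + 0) + (1 + K))*1) = 4*((-1/2 + (1 + K))*1) = 4*((1/2 + K)*1) = 4*(1/2 + K) = 2 + 4*K)
(21065 - 21687) + S(-176) = (21065 - 21687) + (2 + 4*(-176)) = -622 + (2 - 704) = -622 - 702 = -1324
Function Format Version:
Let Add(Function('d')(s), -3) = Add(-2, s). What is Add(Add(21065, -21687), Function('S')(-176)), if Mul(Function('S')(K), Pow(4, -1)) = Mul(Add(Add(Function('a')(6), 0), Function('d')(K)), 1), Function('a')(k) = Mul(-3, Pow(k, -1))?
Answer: -1324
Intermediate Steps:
Function('d')(s) = Add(1, s) (Function('d')(s) = Add(3, Add(-2, s)) = Add(1, s))
Function('S')(K) = Add(2, Mul(4, K)) (Function('S')(K) = Mul(4, Mul(Add(Add(Mul(-3, Pow(6, -1)), 0), Add(1, K)), 1)) = Mul(4, Mul(Add(Add(Mul(-3, Rational(1, 6)), 0), Add(1, K)), 1)) = Mul(4, Mul(Add(Add(Rational(-1, 2), 0), Add(1, K)), 1)) = Mul(4, Mul(Add(Rational(-1, 2), Add(1, K)), 1)) = Mul(4, Mul(Add(Rational(1, 2), K), 1)) = Mul(4, Add(Rational(1, 2), K)) = Add(2, Mul(4, K)))
Add(Add(21065, -21687), Function('S')(-176)) = Add(Add(21065, -21687), Add(2, Mul(4, -176))) = Add(-622, Add(2, -704)) = Add(-622, -702) = -1324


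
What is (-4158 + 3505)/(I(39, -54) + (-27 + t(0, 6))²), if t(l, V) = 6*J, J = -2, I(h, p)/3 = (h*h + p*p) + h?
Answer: -653/14949 ≈ -0.043682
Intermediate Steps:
I(h, p) = 3*h + 3*h² + 3*p² (I(h, p) = 3*((h*h + p*p) + h) = 3*((h² + p²) + h) = 3*(h + h² + p²) = 3*h + 3*h² + 3*p²)
t(l, V) = -12 (t(l, V) = 6*(-2) = -12)
(-4158 + 3505)/(I(39, -54) + (-27 + t(0, 6))²) = (-4158 + 3505)/((3*39 + 3*39² + 3*(-54)²) + (-27 - 12)²) = -653/((117 + 3*1521 + 3*2916) + (-39)²) = -653/((117 + 4563 + 8748) + 1521) = -653/(13428 + 1521) = -653/14949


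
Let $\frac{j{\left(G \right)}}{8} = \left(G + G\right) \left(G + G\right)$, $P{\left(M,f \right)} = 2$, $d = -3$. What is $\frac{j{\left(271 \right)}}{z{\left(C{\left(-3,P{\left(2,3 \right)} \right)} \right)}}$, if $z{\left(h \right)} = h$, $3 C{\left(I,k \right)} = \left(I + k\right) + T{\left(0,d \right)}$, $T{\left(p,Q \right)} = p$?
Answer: $-7050336$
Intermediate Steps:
$j{\left(G \right)} = 32 G^{2}$ ($j{\left(G \right)} = 8 \left(G + G\right) \left(G + G\right) = 8 \cdot 2 G 2 G = 8 \cdot 4 G^{2} = 32 G^{2}$)
$C{\left(I,k \right)} = \frac{I}{3} + \frac{k}{3}$ ($C{\left(I,k \right)} = \frac{\left(I + k\right) + 0}{3} = \frac{I + k}{3} = \frac{I}{3} + \frac{k}{3}$)
$\frac{j{\left(271 \right)}}{z{\left(C{\left(-3,P{\left(2,3 \right)} \right)} \right)}} = \frac{32 \cdot 271^{2}}{\frac{1}{3} \left(-3\right) + \frac{1}{3} \cdot 2} = \frac{32 \cdot 73441}{-1 + \frac{2}{3}} = \frac{2350112}{- \frac{1}{3}} = 2350112 \left(-3\right) = -7050336$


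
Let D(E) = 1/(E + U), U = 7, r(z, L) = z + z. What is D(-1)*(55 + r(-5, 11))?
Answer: 15/2 ≈ 7.5000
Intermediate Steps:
r(z, L) = 2*z
D(E) = 1/(7 + E) (D(E) = 1/(E + 7) = 1/(7 + E))
D(-1)*(55 + r(-5, 11)) = (55 + 2*(-5))/(7 - 1) = (55 - 10)/6 = (1/6)*45 = 15/2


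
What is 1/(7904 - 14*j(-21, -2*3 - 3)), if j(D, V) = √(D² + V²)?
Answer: 988/7796363 + 21*√58/31185452 ≈ 0.00013185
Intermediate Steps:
1/(7904 - 14*j(-21, -2*3 - 3)) = 1/(7904 - 14*√((-21)² + (-2*3 - 3)²)) = 1/(7904 - 14*√(441 + (-6 - 3)²)) = 1/(7904 - 14*√(441 + (-9)²)) = 1/(7904 - 14*√(441 + 81)) = 1/(7904 - 42*√58)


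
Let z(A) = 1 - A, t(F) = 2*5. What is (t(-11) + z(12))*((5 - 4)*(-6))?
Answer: 6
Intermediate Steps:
t(F) = 10
(t(-11) + z(12))*((5 - 4)*(-6)) = (10 + (1 - 1*12))*((5 - 4)*(-6)) = (10 + (1 - 12))*(1*(-6)) = (10 - 11)*(-6) = -1*(-6) = 6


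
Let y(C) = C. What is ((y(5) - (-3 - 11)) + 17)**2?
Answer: 1296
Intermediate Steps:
((y(5) - (-3 - 11)) + 17)**2 = ((5 - (-3 - 11)) + 17)**2 = ((5 - 1*(-14)) + 17)**2 = ((5 + 14) + 17)**2 = (19 + 17)**2 = 36**2 = 1296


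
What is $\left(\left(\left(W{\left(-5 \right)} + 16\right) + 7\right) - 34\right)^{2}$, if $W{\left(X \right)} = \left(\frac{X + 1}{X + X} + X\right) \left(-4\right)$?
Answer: $\frac{1369}{25} \approx 54.76$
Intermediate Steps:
$W{\left(X \right)} = - 4 X - \frac{2 \left(1 + X\right)}{X}$ ($W{\left(X \right)} = \left(\frac{1 + X}{2 X} + X\right) \left(-4\right) = \left(X + \frac{1 + X}{2 X}\right) \left(-4\right) = - 4 X - \frac{2 \left(1 + X\right)}{X}$)
$\left(\left(\left(W{\left(-5 \right)} + 16\right) + 7\right) - 34\right)^{2} = \left(\left(\left(\left(-2 - -20 - \frac{2}{-5}\right) + 16\right) + 7\right) - 34\right)^{2} = \left(\left(\left(\left(-2 + 20 - - \frac{2}{5}\right) + 16\right) + 7\right) - 34\right)^{2} = \left(\left(\left(\left(-2 + 20 + \frac{2}{5}\right) + 16\right) + 7\right) - 34\right)^{2} = \left(\left(\left(\frac{92}{5} + 16\right) + 7\right) - 34\right)^{2} = \left(\left(\frac{172}{5} + 7\right) - 34\right)^{2} = \left(\frac{207}{5} - 34\right)^{2} = \left(\frac{37}{5}\right)^{2} = \frac{1369}{25}$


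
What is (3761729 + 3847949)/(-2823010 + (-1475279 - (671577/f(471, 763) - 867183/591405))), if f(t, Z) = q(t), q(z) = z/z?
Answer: -1500133872530/979734244849 ≈ -1.5312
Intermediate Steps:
q(z) = 1
f(t, Z) = 1
(3761729 + 3847949)/(-2823010 + (-1475279 - (671577/f(471, 763) - 867183/591405))) = (3761729 + 3847949)/(-2823010 + (-1475279 - (671577/1 - 867183/591405))) = 7609678/(-2823010 + (-1475279 - (671577*1 - 867183*1/591405))) = 7609678/(-2823010 + (-1475279 - (671577 - 289061/197135))) = 7609678/(-2823010 + (-1475279 - 1*132391042834/197135)) = 7609678/(-2823010 + (-1475279 - 132391042834/197135)) = 7609678/(-2823010 - 423220168499/197135) = 7609678/(-979734244849/197135) = 7609678*(-197135/979734244849) = -1500133872530/979734244849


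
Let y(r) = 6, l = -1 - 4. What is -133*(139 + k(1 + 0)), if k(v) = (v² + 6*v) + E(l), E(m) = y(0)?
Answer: -20216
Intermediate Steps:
l = -5
E(m) = 6
k(v) = 6 + v² + 6*v (k(v) = (v² + 6*v) + 6 = 6 + v² + 6*v)
-133*(139 + k(1 + 0)) = -133*(139 + (6 + (1 + 0)² + 6*(1 + 0))) = -133*(139 + (6 + 1² + 6*1)) = -133*(139 + (6 + 1 + 6)) = -133*(139 + 13) = -133*152 = -20216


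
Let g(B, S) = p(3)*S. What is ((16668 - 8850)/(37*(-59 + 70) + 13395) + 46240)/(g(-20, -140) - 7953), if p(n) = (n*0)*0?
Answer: -319106149/54883653 ≈ -5.8142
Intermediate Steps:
p(n) = 0 (p(n) = 0*0 = 0)
g(B, S) = 0 (g(B, S) = 0*S = 0)
((16668 - 8850)/(37*(-59 + 70) + 13395) + 46240)/(g(-20, -140) - 7953) = ((16668 - 8850)/(37*(-59 + 70) + 13395) + 46240)/(0 - 7953) = (7818/(37*11 + 13395) + 46240)/(-7953) = (7818/(407 + 13395) + 46240)*(-1/7953) = (7818/13802 + 46240)*(-1/7953) = (7818*(1/13802) + 46240)*(-1/7953) = (3909/6901 + 46240)*(-1/7953) = (319106149/6901)*(-1/7953) = -319106149/54883653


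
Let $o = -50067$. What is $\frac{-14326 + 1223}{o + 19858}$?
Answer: $\frac{13103}{30209} \approx 0.43374$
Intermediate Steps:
$\frac{-14326 + 1223}{o + 19858} = \frac{-14326 + 1223}{-50067 + 19858} = - \frac{13103}{-30209} = \left(-13103\right) \left(- \frac{1}{30209}\right) = \frac{13103}{30209}$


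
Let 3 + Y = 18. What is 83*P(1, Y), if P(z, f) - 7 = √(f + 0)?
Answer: 581 + 83*√15 ≈ 902.46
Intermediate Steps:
Y = 15 (Y = -3 + 18 = 15)
P(z, f) = 7 + √f (P(z, f) = 7 + √(f + 0) = 7 + √f)
83*P(1, Y) = 83*(7 + √15) = 581 + 83*√15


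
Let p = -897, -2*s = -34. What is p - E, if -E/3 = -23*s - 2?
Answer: -2076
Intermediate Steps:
s = 17 (s = -½*(-34) = 17)
E = 1179 (E = -3*(-23*17 - 2) = -3*(-391 - 2) = -3*(-393) = 1179)
p - E = -897 - 1*1179 = -897 - 1179 = -2076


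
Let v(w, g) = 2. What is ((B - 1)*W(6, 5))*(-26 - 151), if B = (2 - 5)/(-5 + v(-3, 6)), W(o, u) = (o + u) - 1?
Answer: 0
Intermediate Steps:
W(o, u) = -1 + o + u
B = 1 (B = (2 - 5)/(-5 + 2) = -3/(-3) = -3*(-⅓) = 1)
((B - 1)*W(6, 5))*(-26 - 151) = ((1 - 1)*(-1 + 6 + 5))*(-26 - 151) = (0*10)*(-177) = 0*(-177) = 0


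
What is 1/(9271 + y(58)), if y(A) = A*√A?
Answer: 9271/85756329 - 58*√58/85756329 ≈ 0.00010296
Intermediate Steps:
y(A) = A^(3/2)
1/(9271 + y(58)) = 1/(9271 + 58^(3/2)) = 1/(9271 + 58*√58)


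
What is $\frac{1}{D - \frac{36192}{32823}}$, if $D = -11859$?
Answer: $- \frac{10941}{129761383} \approx -8.4316 \cdot 10^{-5}$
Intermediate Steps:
$\frac{1}{D - \frac{36192}{32823}} = \frac{1}{-11859 - \frac{36192}{32823}} = \frac{1}{-11859 - \frac{12064}{10941}} = \frac{1}{- \frac{129761383}{10941}} = - \frac{10941}{129761383}$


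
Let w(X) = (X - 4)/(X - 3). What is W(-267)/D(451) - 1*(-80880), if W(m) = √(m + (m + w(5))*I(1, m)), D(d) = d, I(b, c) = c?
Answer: 80880 + 3*√31506/902 ≈ 80881.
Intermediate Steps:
w(X) = (-4 + X)/(-3 + X)
W(m) = √(m + m*(½ + m)) (W(m) = √(m + (m + (-4 + 5)/(-3 + 5))*m) = √(m + (m + 1/2)*m) = √(m + (m + (½)*1)*m) = √(m + (m + ½)*m) = √(m + (½ + m)*m) = √(m + m*(½ + m)))
W(-267)/D(451) - 1*(-80880) = (√2*√(-267*(3 + 2*(-267)))/2)/451 - 1*(-80880) = (√2*√(-267*(3 - 534))/2)*(1/451) + 80880 = (√2*√(-267*(-531))/2)*(1/451) + 80880 = (√2*√141777/2)*(1/451) + 80880 = (√2*(3*√15753)/2)*(1/451) + 80880 = (3*√31506/2)*(1/451) + 80880 = 3*√31506/902 + 80880 = 80880 + 3*√31506/902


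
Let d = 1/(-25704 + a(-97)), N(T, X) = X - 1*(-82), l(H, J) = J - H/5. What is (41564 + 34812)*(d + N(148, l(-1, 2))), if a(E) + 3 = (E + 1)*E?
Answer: 105433860208/16395 ≈ 6.4309e+6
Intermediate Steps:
a(E) = -3 + E*(1 + E) (a(E) = -3 + (E + 1)*E = -3 + (1 + E)*E = -3 + E*(1 + E))
l(H, J) = J - H/5
N(T, X) = 82 + X (N(T, X) = X + 82 = 82 + X)
d = -1/16395 (d = 1/(-25704 + (-3 - 97 + (-97)**2)) = 1/(-25704 + (-3 - 97 + 9409)) = 1/(-25704 + 9309) = 1/(-16395) = -1/16395 ≈ -6.0994e-5)
(41564 + 34812)*(d + N(148, l(-1, 2))) = (41564 + 34812)*(-1/16395 + (82 + (2 - 1/5*(-1)))) = 76376*(-1/16395 + (82 + (2 + 1/5))) = 76376*(-1/16395 + (82 + 11/5)) = 76376*(-1/16395 + 421/5) = 76376*(1380458/16395) = 105433860208/16395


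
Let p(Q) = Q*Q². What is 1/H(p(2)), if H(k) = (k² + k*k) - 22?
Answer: 1/106 ≈ 0.0094340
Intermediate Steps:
p(Q) = Q³
H(k) = -22 + 2*k² (H(k) = (k² + k²) - 22 = 2*k² - 22 = -22 + 2*k²)
1/H(p(2)) = 1/(-22 + 2*(2³)²) = 1/(-22 + 2*8²) = 1/(-22 + 2*64) = 1/(-22 + 128) = 1/106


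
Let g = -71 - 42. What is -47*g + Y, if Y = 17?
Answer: 5328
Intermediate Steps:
g = -113
-47*g + Y = -47*(-113) + 17 = 5311 + 17 = 5328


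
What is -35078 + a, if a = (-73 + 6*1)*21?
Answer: -36485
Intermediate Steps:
a = -1407 (a = (-73 + 6)*21 = -67*21 = -1407)
-35078 + a = -35078 - 1407 = -36485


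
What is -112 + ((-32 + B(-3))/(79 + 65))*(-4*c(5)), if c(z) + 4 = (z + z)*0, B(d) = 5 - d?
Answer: -344/3 ≈ -114.67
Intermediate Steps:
c(z) = -4 (c(z) = -4 + (z + z)*0 = -4 + (2*z)*0 = -4 + 0 = -4)
-112 + ((-32 + B(-3))/(79 + 65))*(-4*c(5)) = -112 + ((-32 + (5 - 1*(-3)))/(79 + 65))*(-4*(-4)) = -112 + ((-32 + (5 + 3))/144)*16 = -112 + ((-32 + 8)*(1/144))*16 = -112 - 24*1/144*16 = -112 - 1/6*16 = -112 - 8/3 = -344/3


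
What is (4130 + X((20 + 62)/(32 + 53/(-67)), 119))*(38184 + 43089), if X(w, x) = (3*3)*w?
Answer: 5738849076/17 ≈ 3.3758e+8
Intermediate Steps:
X(w, x) = 9*w
(4130 + X((20 + 62)/(32 + 53/(-67)), 119))*(38184 + 43089) = (4130 + 9*((20 + 62)/(32 + 53/(-67))))*(38184 + 43089) = (4130 + 9*(82/(32 + 53*(-1/67))))*81273 = (4130 + 9*(82/(32 - 53/67)))*81273 = (4130 + 9*(82/(2091/67)))*81273 = (4130 + 9*(82*(67/2091)))*81273 = (4130 + 9*(134/51))*81273 = (4130 + 402/17)*81273 = (70612/17)*81273 = 5738849076/17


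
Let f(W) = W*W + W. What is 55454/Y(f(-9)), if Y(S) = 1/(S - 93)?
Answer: -1164534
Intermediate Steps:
f(W) = W + W² (f(W) = W² + W = W + W²)
Y(S) = 1/(-93 + S)
55454/Y(f(-9)) = 55454/(1/(-93 - 9*(1 - 9))) = 55454/(1/(-93 - 9*(-8))) = 55454/(1/(-93 + 72)) = 55454/(1/(-21)) = 55454/(-1/21) = 55454*(-21) = -1164534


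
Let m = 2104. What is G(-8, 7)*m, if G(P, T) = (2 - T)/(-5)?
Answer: 2104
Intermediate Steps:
G(P, T) = -2/5 + T/5 (G(P, T) = (2 - T)*(-1/5) = -2/5 + T/5)
G(-8, 7)*m = (-2/5 + (1/5)*7)*2104 = (-2/5 + 7/5)*2104 = 1*2104 = 2104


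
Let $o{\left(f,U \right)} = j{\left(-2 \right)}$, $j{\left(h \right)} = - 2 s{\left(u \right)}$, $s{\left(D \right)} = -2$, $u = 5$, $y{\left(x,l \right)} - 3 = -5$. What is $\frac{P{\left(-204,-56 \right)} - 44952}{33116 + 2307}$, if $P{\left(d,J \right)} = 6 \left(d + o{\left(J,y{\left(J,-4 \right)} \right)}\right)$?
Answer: $- \frac{46152}{35423} \approx -1.3029$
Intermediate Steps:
$y{\left(x,l \right)} = -2$ ($y{\left(x,l \right)} = 3 - 5 = -2$)
$j{\left(h \right)} = 4$ ($j{\left(h \right)} = \left(-2\right) \left(-2\right) = 4$)
$o{\left(f,U \right)} = 4$
$P{\left(d,J \right)} = 24 + 6 d$ ($P{\left(d,J \right)} = 6 \left(d + 4\right) = 6 \left(4 + d\right) = 24 + 6 d$)
$\frac{P{\left(-204,-56 \right)} - 44952}{33116 + 2307} = \frac{\left(24 + 6 \left(-204\right)\right) - 44952}{33116 + 2307} = \frac{\left(24 - 1224\right) - 44952}{35423} = \left(-1200 - 44952\right) \frac{1}{35423} = \left(-46152\right) \frac{1}{35423} = - \frac{46152}{35423}$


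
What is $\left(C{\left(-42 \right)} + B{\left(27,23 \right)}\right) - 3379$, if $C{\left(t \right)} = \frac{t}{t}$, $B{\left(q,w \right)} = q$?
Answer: $-3351$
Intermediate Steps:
$C{\left(t \right)} = 1$
$\left(C{\left(-42 \right)} + B{\left(27,23 \right)}\right) - 3379 = \left(1 + 27\right) - 3379 = 28 - 3379 = -3351$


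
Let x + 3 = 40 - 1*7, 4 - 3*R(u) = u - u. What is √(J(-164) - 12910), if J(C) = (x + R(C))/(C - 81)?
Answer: 4*I*√8895885/105 ≈ 113.62*I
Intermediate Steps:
R(u) = 4/3 (R(u) = 4/3 - (u - u)/3 = 4/3 - ⅓*0 = 4/3 + 0 = 4/3)
x = 30 (x = -3 + (40 - 1*7) = -3 + (40 - 7) = -3 + 33 = 30)
J(C) = 94/(3*(-81 + C)) (J(C) = (30 + 4/3)/(C - 81) = 94/(3*(-81 + C)))
√(J(-164) - 12910) = √(94/(3*(-81 - 164)) - 12910) = √((94/3)/(-245) - 12910) = √((94/3)*(-1/245) - 12910) = √(-94/735 - 12910) = √(-9488944/735) = 4*I*√8895885/105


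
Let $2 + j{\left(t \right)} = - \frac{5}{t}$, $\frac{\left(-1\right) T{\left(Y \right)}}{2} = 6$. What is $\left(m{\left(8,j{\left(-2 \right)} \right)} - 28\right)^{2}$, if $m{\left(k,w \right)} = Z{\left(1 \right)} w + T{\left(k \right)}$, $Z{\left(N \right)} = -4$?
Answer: $1764$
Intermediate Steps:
$T{\left(Y \right)} = -12$ ($T{\left(Y \right)} = \left(-2\right) 6 = -12$)
$j{\left(t \right)} = -2 - \frac{5}{t}$
$m{\left(k,w \right)} = -12 - 4 w$ ($m{\left(k,w \right)} = - 4 w - 12 = -12 - 4 w$)
$\left(m{\left(8,j{\left(-2 \right)} \right)} - 28\right)^{2} = \left(\left(-12 - 4 \left(-2 - \frac{5}{-2}\right)\right) - 28\right)^{2} = \left(\left(-12 - 4 \left(-2 - - \frac{5}{2}\right)\right) - 28\right)^{2} = \left(\left(-12 - 4 \left(-2 + \frac{5}{2}\right)\right) - 28\right)^{2} = \left(\left(-12 - 2\right) - 28\right)^{2} = \left(-14 - 28\right)^{2} = \left(-42\right)^{2} = 1764$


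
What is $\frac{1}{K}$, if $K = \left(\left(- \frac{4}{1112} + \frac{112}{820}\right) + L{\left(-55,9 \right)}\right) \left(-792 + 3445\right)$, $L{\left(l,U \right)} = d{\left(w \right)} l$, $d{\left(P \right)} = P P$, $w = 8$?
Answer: $- \frac{56990}{532184427313} \approx -1.0709 \cdot 10^{-7}$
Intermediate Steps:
$d{\left(P \right)} = P^{2}$
$L{\left(l,U \right)} = 64 l$ ($L{\left(l,U \right)} = 8^{2} l = 64 l$)
$K = - \frac{532184427313}{56990}$ ($K = \left(\left(- \frac{4}{1112} + \frac{112}{820}\right) + 64 \left(-55\right)\right) \left(-792 + 3445\right) = \left(\left(\left(-4\right) \frac{1}{1112} + 112 \cdot \frac{1}{820}\right) - 3520\right) 2653 = \left(\left(- \frac{1}{278} + \frac{28}{205}\right) - 3520\right) 2653 = \left(\frac{7579}{56990} - 3520\right) 2653 = \left(- \frac{200597221}{56990}\right) 2653 = - \frac{532184427313}{56990} \approx -9.3382 \cdot 10^{6}$)
$\frac{1}{K} = \frac{1}{- \frac{532184427313}{56990}} = - \frac{56990}{532184427313}$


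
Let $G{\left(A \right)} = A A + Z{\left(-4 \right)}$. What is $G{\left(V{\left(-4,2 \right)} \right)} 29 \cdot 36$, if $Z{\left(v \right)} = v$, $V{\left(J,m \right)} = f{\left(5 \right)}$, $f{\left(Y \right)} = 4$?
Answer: $12528$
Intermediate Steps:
$V{\left(J,m \right)} = 4$
$G{\left(A \right)} = -4 + A^{2}$ ($G{\left(A \right)} = A A - 4 = A^{2} - 4 = -4 + A^{2}$)
$G{\left(V{\left(-4,2 \right)} \right)} 29 \cdot 36 = \left(-4 + 4^{2}\right) 29 \cdot 36 = \left(-4 + 16\right) 29 \cdot 36 = 12 \cdot 29 \cdot 36 = 348 \cdot 36 = 12528$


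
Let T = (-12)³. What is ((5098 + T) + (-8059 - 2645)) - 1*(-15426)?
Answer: 8092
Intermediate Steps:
T = -1728
((5098 + T) + (-8059 - 2645)) - 1*(-15426) = ((5098 - 1728) + (-8059 - 2645)) - 1*(-15426) = (3370 - 10704) + 15426 = -7334 + 15426 = 8092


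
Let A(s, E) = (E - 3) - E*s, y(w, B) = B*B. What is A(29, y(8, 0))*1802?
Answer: -5406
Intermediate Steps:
y(w, B) = B²
A(s, E) = -3 + E - E*s (A(s, E) = (-3 + E) - E*s = -3 + E - E*s)
A(29, y(8, 0))*1802 = (-3 + 0² - 1*0²*29)*1802 = (-3 + 0 - 1*0*29)*1802 = (-3 + 0 + 0)*1802 = -3*1802 = -5406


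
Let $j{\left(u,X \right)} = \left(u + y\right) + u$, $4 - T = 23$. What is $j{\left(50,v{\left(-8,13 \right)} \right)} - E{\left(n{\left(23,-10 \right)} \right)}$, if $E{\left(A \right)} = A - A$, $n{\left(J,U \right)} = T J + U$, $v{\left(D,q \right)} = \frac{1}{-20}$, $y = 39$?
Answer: $139$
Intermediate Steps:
$T = -19$ ($T = 4 - 23 = -19$)
$v{\left(D,q \right)} = - \frac{1}{20}$
$n{\left(J,U \right)} = U - 19 J$ ($n{\left(J,U \right)} = - 19 J + U = U - 19 J$)
$j{\left(u,X \right)} = 39 + 2 u$ ($j{\left(u,X \right)} = \left(u + 39\right) + u = \left(39 + u\right) + u = 39 + 2 u$)
$E{\left(A \right)} = 0$
$j{\left(50,v{\left(-8,13 \right)} \right)} - E{\left(n{\left(23,-10 \right)} \right)} = \left(39 + 2 \cdot 50\right) - 0 = \left(39 + 100\right) + 0 = 139 + 0 = 139$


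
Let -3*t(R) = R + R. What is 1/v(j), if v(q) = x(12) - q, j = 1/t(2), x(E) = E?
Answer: 4/51 ≈ 0.078431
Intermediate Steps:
t(R) = -2*R/3 (t(R) = -(R + R)/3 = -2*R/3)
j = -3/4 (j = 1/(-2/3*2) = 1/(-4/3) = -3/4 ≈ -0.75000)
v(q) = 12 - q
1/v(j) = 1/(12 - 1*(-3/4)) = 1/(12 + 3/4) = 1/(51/4) = 4/51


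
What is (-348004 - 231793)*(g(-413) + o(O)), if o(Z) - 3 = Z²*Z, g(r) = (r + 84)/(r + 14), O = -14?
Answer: 90558493430/57 ≈ 1.5887e+9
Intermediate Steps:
g(r) = (84 + r)/(14 + r)
o(Z) = 3 + Z³ (o(Z) = 3 + Z²*Z = 3 + Z³)
(-348004 - 231793)*(g(-413) + o(O)) = (-348004 - 231793)*((84 - 413)/(14 - 413) + (3 + (-14)³)) = -579797*(-329/(-399) + (3 - 2744)) = -579797*(-1/399*(-329) - 2741) = -579797*(47/57 - 2741) = -579797*(-156190/57) = 90558493430/57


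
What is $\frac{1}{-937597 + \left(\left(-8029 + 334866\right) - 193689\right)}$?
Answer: $- \frac{1}{804449} \approx -1.2431 \cdot 10^{-6}$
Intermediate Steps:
$\frac{1}{-937597 + \left(\left(-8029 + 334866\right) - 193689\right)} = \frac{1}{-937597 + \left(326837 - 193689\right)} = \frac{1}{-937597 + 133148} = \frac{1}{-804449} = - \frac{1}{804449}$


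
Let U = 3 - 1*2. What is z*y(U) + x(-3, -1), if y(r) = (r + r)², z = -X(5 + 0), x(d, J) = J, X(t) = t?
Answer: -21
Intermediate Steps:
U = 1 (U = 3 - 2 = 1)
z = -5 (z = -(5 + 0) = -1*5 = -5)
y(r) = 4*r² (y(r) = (2*r)² = 4*r²)
z*y(U) + x(-3, -1) = -20*1² - 1 = -20 - 1 = -21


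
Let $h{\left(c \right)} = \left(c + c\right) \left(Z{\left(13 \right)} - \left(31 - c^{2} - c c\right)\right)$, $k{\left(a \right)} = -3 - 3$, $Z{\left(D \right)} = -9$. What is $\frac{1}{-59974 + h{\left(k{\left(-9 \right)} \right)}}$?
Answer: $- \frac{1}{60358} \approx -1.6568 \cdot 10^{-5}$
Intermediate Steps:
$k{\left(a \right)} = -6$
$h{\left(c \right)} = 2 c \left(-40 + 2 c^{2}\right)$ ($h{\left(c \right)} = \left(c + c\right) \left(-9 - \left(31 - c^{2} - c c\right)\right) = 2 c \left(-9 + \left(\left(c^{2} + c^{2}\right) - 31\right)\right) = 2 c \left(-9 + \left(2 c^{2} - 31\right)\right) = 2 c \left(-9 + \left(-31 + 2 c^{2}\right)\right) = 2 c \left(-40 + 2 c^{2}\right)$)
$\frac{1}{-59974 + h{\left(k{\left(-9 \right)} \right)}} = \frac{1}{-59974 + 4 \left(-6\right) \left(-20 + \left(-6\right)^{2}\right)} = \frac{1}{-59974 + 4 \left(-6\right) \left(-20 + 36\right)} = \frac{1}{-59974 + 4 \left(-6\right) 16} = \frac{1}{-59974 - 384} = \frac{1}{-60358} = - \frac{1}{60358}$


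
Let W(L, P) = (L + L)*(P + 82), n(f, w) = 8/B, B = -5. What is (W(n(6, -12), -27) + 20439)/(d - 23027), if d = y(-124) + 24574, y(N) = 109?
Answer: 881/72 ≈ 12.236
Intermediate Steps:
n(f, w) = -8/5 (n(f, w) = 8/(-5) = 8*(-1/5) = -8/5)
W(L, P) = 2*L*(82 + P) (W(L, P) = (2*L)*(82 + P) = 2*L*(82 + P))
d = 24683 (d = 109 + 24574 = 24683)
(W(n(6, -12), -27) + 20439)/(d - 23027) = (2*(-8/5)*(82 - 27) + 20439)/(24683 - 23027) = (2*(-8/5)*55 + 20439)/1656 = (-176 + 20439)*(1/1656) = 20263*(1/1656) = 881/72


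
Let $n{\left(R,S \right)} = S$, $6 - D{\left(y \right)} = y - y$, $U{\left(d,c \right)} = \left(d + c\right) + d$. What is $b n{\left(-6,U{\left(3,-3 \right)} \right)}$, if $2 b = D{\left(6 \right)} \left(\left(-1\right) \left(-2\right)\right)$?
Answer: $18$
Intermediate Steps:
$U{\left(d,c \right)} = c + 2 d$ ($U{\left(d,c \right)} = \left(c + d\right) + d = c + 2 d$)
$D{\left(y \right)} = 6$ ($D{\left(y \right)} = 6 - \left(y - y\right) = 6 - 0 = 6 + 0 = 6$)
$b = 6$ ($b = \frac{6 \left(\left(-1\right) \left(-2\right)\right)}{2} = \frac{6 \cdot 2}{2} = \frac{1}{2} \cdot 12 = 6$)
$b n{\left(-6,U{\left(3,-3 \right)} \right)} = 6 \left(-3 + 2 \cdot 3\right) = 6 \left(-3 + 6\right) = 6 \cdot 3 = 18$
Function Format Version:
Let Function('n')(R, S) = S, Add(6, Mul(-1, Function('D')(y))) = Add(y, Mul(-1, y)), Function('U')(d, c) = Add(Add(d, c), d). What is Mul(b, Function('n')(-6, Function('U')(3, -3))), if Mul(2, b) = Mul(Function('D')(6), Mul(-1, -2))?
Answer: 18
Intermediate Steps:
Function('U')(d, c) = Add(c, Mul(2, d)) (Function('U')(d, c) = Add(Add(c, d), d) = Add(c, Mul(2, d)))
Function('D')(y) = 6 (Function('D')(y) = Add(6, Mul(-1, Add(y, Mul(-1, y)))) = Add(6, Mul(-1, 0)) = Add(6, 0) = 6)
b = 6 (b = Mul(Rational(1, 2), Mul(6, Mul(-1, -2))) = Mul(Rational(1, 2), Mul(6, 2)) = Mul(Rational(1, 2), 12) = 6)
Mul(b, Function('n')(-6, Function('U')(3, -3))) = Mul(6, Add(-3, Mul(2, 3))) = Mul(6, Add(-3, 6)) = Mul(6, 3) = 18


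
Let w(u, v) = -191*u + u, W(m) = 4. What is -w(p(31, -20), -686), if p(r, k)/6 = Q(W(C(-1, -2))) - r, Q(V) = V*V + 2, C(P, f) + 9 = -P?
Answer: -14820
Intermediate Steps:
C(P, f) = -9 - P
Q(V) = 2 + V² (Q(V) = V² + 2 = 2 + V²)
p(r, k) = 108 - 6*r (p(r, k) = 6*((2 + 4²) - r) = 6*((2 + 16) - r) = 6*(18 - r) = 108 - 6*r)
w(u, v) = -190*u
-w(p(31, -20), -686) = -(-190)*(108 - 6*31) = -(-190)*(108 - 186) = -(-190)*(-78) = -1*14820 = -14820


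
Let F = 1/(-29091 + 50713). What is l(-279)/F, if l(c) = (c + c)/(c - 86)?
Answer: 12065076/365 ≈ 33055.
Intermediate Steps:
F = 1/21622 ≈ 4.6249e-5
l(c) = 2*c/(-86 + c) (l(c) = (2*c)/(-86 + c) = 2*c/(-86 + c))
l(-279)/F = (2*(-279)/(-86 - 279))/(1/21622) = (2*(-279)/(-365))*21622 = (2*(-279)*(-1/365))*21622 = (558/365)*21622 = 12065076/365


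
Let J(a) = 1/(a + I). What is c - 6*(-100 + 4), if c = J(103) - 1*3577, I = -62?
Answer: -123040/41 ≈ -3001.0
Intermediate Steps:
J(a) = 1/(-62 + a) (J(a) = 1/(a - 62) = 1/(-62 + a))
c = -146656/41 (c = 1/(-62 + 103) - 1*3577 = 1/41 - 3577 = -146656/41 ≈ -3577.0)
c - 6*(-100 + 4) = -146656/41 - 6*(-100 + 4) = -146656/41 - 6*(-96) = -146656/41 + 576 = -123040/41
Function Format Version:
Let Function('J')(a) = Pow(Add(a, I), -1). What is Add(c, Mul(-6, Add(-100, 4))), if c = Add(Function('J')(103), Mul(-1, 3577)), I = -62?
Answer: Rational(-123040, 41) ≈ -3001.0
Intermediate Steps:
Function('J')(a) = Pow(Add(-62, a), -1) (Function('J')(a) = Pow(Add(a, -62), -1) = Pow(Add(-62, a), -1))
c = Rational(-146656, 41) (c = Add(Pow(Add(-62, 103), -1), Mul(-1, 3577)) = Add(Pow(41, -1), -3577) = Add(Rational(1, 41), -3577) = Rational(-146656, 41) ≈ -3577.0)
Add(c, Mul(-6, Add(-100, 4))) = Add(Rational(-146656, 41), Mul(-6, Add(-100, 4))) = Add(Rational(-146656, 41), Mul(-6, -96)) = Add(Rational(-146656, 41), 576) = Rational(-123040, 41)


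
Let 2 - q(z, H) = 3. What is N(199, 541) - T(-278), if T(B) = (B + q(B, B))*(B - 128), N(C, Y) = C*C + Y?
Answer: -73132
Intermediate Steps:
N(C, Y) = Y + C² (N(C, Y) = C² + Y = Y + C²)
q(z, H) = -1 (q(z, H) = 2 - 1*3 = 2 - 3 = -1)
T(B) = (-1 + B)*(-128 + B) (T(B) = (B - 1)*(B - 128) = (-1 + B)*(-128 + B))
N(199, 541) - T(-278) = (541 + 199²) - (128 + (-278)² - 129*(-278)) = (541 + 39601) - (128 + 77284 + 35862) = 40142 - 1*113274 = 40142 - 113274 = -73132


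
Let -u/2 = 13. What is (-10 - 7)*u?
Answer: 442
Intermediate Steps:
u = -26 (u = -2*13 = -26)
(-10 - 7)*u = (-10 - 7)*(-26) = -17*(-26) = 442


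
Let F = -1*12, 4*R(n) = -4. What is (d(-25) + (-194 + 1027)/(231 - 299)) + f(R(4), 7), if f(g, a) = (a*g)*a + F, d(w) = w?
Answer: -393/4 ≈ -98.250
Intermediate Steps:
R(n) = -1 (R(n) = (¼)*(-4) = -1)
F = -12
f(g, a) = -12 + g*a² (f(g, a) = (a*g)*a - 12 = g*a² - 12 = -12 + g*a²)
(d(-25) + (-194 + 1027)/(231 - 299)) + f(R(4), 7) = (-25 + (-194 + 1027)/(231 - 299)) + (-12 - 1*7²) = (-25 + 833/(-68)) + (-12 - 1*49) = (-25 + 833*(-1/68)) + (-12 - 49) = (-25 - 49/4) - 61 = -149/4 - 61 = -393/4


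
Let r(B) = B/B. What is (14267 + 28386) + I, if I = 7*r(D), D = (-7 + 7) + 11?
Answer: 42660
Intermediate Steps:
D = 11 (D = 0 + 11 = 11)
r(B) = 1
I = 7 (I = 7*1 = 7)
(14267 + 28386) + I = (14267 + 28386) + 7 = 42653 + 7 = 42660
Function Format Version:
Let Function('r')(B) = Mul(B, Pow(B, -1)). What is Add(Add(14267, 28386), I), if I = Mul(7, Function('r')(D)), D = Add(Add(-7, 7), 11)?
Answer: 42660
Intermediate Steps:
D = 11 (D = Add(0, 11) = 11)
Function('r')(B) = 1
I = 7 (I = Mul(7, 1) = 7)
Add(Add(14267, 28386), I) = Add(Add(14267, 28386), 7) = Add(42653, 7) = 42660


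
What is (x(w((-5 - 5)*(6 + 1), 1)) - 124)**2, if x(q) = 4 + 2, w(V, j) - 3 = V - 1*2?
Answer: 13924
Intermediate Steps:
w(V, j) = 1 + V (w(V, j) = 3 + (V - 1*2) = 3 + (V - 2) = 3 + (-2 + V) = 1 + V)
x(q) = 6
(x(w((-5 - 5)*(6 + 1), 1)) - 124)**2 = (6 - 124)**2 = (-118)**2 = 13924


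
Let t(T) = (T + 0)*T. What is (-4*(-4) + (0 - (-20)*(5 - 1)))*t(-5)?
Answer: 2400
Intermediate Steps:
t(T) = T² (t(T) = T*T = T²)
(-4*(-4) + (0 - (-20)*(5 - 1)))*t(-5) = (-4*(-4) + (0 - (-20)*(5 - 1)))*(-5)² = (16 + (0 - (-20)*4))*25 = (16 + (0 - 4*(-20)))*25 = (16 + (0 + 80))*25 = (16 + 80)*25 = 96*25 = 2400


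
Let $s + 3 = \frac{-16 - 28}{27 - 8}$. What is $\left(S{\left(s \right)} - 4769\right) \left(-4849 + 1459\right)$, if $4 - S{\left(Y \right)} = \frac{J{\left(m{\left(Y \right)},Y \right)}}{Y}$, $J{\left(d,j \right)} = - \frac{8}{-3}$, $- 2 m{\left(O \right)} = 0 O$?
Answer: $\frac{1631316590}{101} \approx 1.6152 \cdot 10^{7}$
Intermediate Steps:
$m{\left(O \right)} = 0$ ($m{\left(O \right)} = - \frac{0 O}{2} = \left(- \frac{1}{2}\right) 0 = 0$)
$s = - \frac{101}{19}$ ($s = -3 + \frac{-16 - 28}{27 - 8} = -3 - \frac{44}{19} = - \frac{101}{19} \approx -5.3158$)
$J{\left(d,j \right)} = \frac{8}{3}$ ($J{\left(d,j \right)} = \left(-8\right) \left(- \frac{1}{3}\right) = \frac{8}{3}$)
$S{\left(Y \right)} = 4 - \frac{8}{3 Y}$
$\left(S{\left(s \right)} - 4769\right) \left(-4849 + 1459\right) = \left(\left(4 - \frac{8}{3 \left(- \frac{101}{19}\right)}\right) - 4769\right) \left(-4849 + 1459\right) = \left(\left(4 - - \frac{152}{303}\right) - 4769\right) \left(-3390\right) = \left(\left(4 + \frac{152}{303}\right) - 4769\right) \left(-3390\right) = \left(\frac{1364}{303} - 4769\right) \left(-3390\right) = \left(- \frac{1443643}{303}\right) \left(-3390\right) = \frac{1631316590}{101}$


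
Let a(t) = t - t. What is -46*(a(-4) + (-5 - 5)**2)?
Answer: -4600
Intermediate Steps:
a(t) = 0
-46*(a(-4) + (-5 - 5)**2) = -46*(0 + (-5 - 5)**2) = -46*(0 + (-10)**2) = -46*(0 + 100) = -46*100 = -4600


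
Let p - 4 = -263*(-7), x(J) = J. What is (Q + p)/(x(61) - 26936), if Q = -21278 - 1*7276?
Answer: 26709/26875 ≈ 0.99382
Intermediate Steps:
Q = -28554 (Q = -21278 - 7276 = -28554)
p = 1845 (p = 4 - 263*(-7) = 4 + 1841 = 1845)
(Q + p)/(x(61) - 26936) = (-28554 + 1845)/(61 - 26936) = -26709/(-26875) = -26709*(-1/26875) = 26709/26875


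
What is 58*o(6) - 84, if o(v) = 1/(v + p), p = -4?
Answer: -55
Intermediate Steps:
o(v) = 1/(-4 + v) (o(v) = 1/(v - 4) = 1/(-4 + v))
58*o(6) - 84 = 58/(-4 + 6) - 84 = 58/2 - 84 = 58*(½) - 84 = 29 - 84 = -55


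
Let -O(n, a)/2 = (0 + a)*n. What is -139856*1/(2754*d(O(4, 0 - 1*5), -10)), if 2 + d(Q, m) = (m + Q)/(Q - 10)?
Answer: 69928/1377 ≈ 50.783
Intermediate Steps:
O(n, a) = -2*a*n (O(n, a) = -2*(0 + a)*n = -2*a*n)
d(Q, m) = -2 + (Q + m)/(-10 + Q) (d(Q, m) = -2 + (m + Q)/(Q - 10) = -2 + (Q + m)/(-10 + Q))
-139856*1/(2754*d(O(4, 0 - 1*5), -10)) = -139856*(-10 - 2*(0 - 1*5)*4)/(2754*(20 - 10 - (-2)*(0 - 1*5)*4)) = -139856*(-10 - 2*(0 - 5)*4)/(2754*(20 - 10 - (-2)*(0 - 5)*4)) = -139856*(-10 - 2*(-5)*4)/(2754*(20 - 10 - (-2)*(-5)*4)) = -139856*(-10 + 40)/(2754*(20 - 10 - 1*40)) = -139856*5/(459*(20 - 10 - 40)) = -139856/((((1/30)*(-30))*51)*54) = -139856/(-1*51*54) = -139856/((-51*54)) = -139856/(-2754) = -139856*(-1/2754) = 69928/1377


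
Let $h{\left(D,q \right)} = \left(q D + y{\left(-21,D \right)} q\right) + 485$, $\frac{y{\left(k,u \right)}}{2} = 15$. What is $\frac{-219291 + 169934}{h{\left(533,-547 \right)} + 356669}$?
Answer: $- \frac{49357}{49193} \approx -1.0033$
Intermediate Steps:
$y{\left(k,u \right)} = 30$ ($y{\left(k,u \right)} = 2 \cdot 15 = 30$)
$h{\left(D,q \right)} = 485 + 30 q + D q$ ($h{\left(D,q \right)} = \left(q D + 30 q\right) + 485 = \left(D q + 30 q\right) + 485 = \left(30 q + D q\right) + 485 = 485 + 30 q + D q$)
$\frac{-219291 + 169934}{h{\left(533,-547 \right)} + 356669} = \frac{-219291 + 169934}{\left(485 + 30 \left(-547\right) + 533 \left(-547\right)\right) + 356669} = - \frac{49357}{\left(485 - 16410 - 291551\right) + 356669} = - \frac{49357}{-307476 + 356669} = - \frac{49357}{49193}$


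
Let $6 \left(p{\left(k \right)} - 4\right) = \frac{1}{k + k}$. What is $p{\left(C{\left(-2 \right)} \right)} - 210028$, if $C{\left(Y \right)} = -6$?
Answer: $- \frac{15121729}{72} \approx -2.1002 \cdot 10^{5}$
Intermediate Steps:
$p{\left(k \right)} = 4 + \frac{1}{12 k}$ ($p{\left(k \right)} = 4 + \frac{1}{6 \left(k + k\right)} = 4 + \frac{1}{6 \cdot 2 k} = 4 + \frac{\frac{1}{2} \frac{1}{k}}{6} = 4 + \frac{1}{12 k}$)
$p{\left(C{\left(-2 \right)} \right)} - 210028 = \left(4 + \frac{1}{12 \left(-6\right)}\right) - 210028 = \left(4 + \frac{1}{12} \left(- \frac{1}{6}\right)\right) - 210028 = \left(4 - \frac{1}{72}\right) - 210028 = \frac{287}{72} - 210028 = - \frac{15121729}{72}$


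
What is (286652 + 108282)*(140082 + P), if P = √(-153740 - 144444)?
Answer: 55323144588 + 789868*I*√74546 ≈ 5.5323e+10 + 2.1566e+8*I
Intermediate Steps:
P = 2*I*√74546 (P = √(-298184) = 2*I*√74546 ≈ 546.06*I)
(286652 + 108282)*(140082 + P) = (286652 + 108282)*(140082 + 2*I*√74546) = 394934*(140082 + 2*I*√74546) = 55323144588 + 789868*I*√74546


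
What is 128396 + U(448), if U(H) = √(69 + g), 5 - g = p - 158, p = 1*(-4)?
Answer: 128396 + 2*√59 ≈ 1.2841e+5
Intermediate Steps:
p = -4
g = 167 (g = 5 - (-4 - 158) = 5 - 1*(-162) = 5 + 162 = 167)
U(H) = 2*√59 (U(H) = √(69 + 167) = √236 = 2*√59)
128396 + U(448) = 128396 + 2*√59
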